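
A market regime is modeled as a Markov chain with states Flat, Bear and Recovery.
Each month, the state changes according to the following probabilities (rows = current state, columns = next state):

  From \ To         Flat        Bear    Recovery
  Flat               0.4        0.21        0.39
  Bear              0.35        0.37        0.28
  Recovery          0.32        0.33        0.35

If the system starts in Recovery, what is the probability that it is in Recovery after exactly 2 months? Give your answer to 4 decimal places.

0.3397

Sum over the intermediate state after 1 month:
P = P(Recovery→Flat)·P(Flat→Recovery) + P(Recovery→Bear)·P(Bear→Recovery) + P(Recovery→Recovery)·P(Recovery→Recovery)
  = 0.32×0.39 + 0.33×0.28 + 0.35×0.35
  = 0.1248 + 0.0924 + 0.1225 = 0.3397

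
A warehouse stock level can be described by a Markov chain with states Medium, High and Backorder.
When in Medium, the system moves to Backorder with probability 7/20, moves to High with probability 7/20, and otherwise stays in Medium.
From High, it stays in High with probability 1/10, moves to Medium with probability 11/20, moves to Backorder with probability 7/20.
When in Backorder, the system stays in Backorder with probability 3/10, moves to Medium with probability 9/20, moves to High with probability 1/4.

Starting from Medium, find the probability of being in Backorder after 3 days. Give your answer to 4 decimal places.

0.3334

Propagate the distribution vector 3 days from Medium.
After 0 days: (1.0000, 0.0000, 0.0000)
After 1 day: (0.3000, 0.3500, 0.3500)
After 2 days: (0.4400, 0.2275, 0.3325)
After 3 days: (0.4068, 0.2599, 0.3334)
P(in Backorder after 3 days) = 0.3334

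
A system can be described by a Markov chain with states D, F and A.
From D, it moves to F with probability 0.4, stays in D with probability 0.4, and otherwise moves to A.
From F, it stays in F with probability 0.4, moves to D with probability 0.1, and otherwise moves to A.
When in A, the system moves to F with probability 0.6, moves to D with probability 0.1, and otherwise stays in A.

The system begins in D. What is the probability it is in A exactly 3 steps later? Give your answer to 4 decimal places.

Propagate the distribution vector 3 steps from D.
After 0 steps: (1.0000, 0.0000, 0.0000)
After 1 step: (0.4000, 0.4000, 0.2000)
After 2 steps: (0.2200, 0.4400, 0.3400)
After 3 steps: (0.1660, 0.4680, 0.3660)
P(in A after 3 steps) = 0.3660

0.3660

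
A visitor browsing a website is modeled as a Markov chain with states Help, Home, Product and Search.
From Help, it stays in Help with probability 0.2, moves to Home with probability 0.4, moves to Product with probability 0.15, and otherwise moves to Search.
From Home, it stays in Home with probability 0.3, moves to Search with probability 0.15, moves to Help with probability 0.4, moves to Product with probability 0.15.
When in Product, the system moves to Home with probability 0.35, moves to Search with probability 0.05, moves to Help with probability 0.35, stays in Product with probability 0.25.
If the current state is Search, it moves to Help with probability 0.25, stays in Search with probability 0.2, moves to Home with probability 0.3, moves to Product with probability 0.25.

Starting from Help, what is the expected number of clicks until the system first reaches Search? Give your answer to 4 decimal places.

5.5230

Let t(s) be the expected number of clicks to first reach Search from state s, with t(Search) = 0. Conditioning on the first click:
t(Help) = 1 + 0.2·t(Help) + 0.4·t(Home) + 0.15·t(Product)
t(Home) = 1 + 0.4·t(Help) + 0.3·t(Home) + 0.15·t(Product)
t(Product) = 1 + 0.35·t(Help) + 0.35·t(Home) + 0.25·t(Product)
Solving: t(Help) = 5.5230, t(Home) = 6.0251, t(Product) = 6.7225.
Expected clicks from Help to Search: 5.5230.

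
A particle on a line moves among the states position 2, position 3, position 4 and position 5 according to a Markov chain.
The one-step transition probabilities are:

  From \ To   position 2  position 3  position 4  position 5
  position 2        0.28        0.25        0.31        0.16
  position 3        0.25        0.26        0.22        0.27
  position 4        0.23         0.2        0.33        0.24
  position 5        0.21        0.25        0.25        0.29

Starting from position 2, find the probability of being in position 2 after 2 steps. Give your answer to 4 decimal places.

0.2458

Propagate the distribution vector 2 steps from position 2.
After 0 steps: (1.0000, 0.0000, 0.0000, 0.0000)
After 1 step: (0.2800, 0.2500, 0.3100, 0.1600)
After 2 steps: (0.2458, 0.2370, 0.2841, 0.2331)
P(in position 2 after 2 steps) = 0.2458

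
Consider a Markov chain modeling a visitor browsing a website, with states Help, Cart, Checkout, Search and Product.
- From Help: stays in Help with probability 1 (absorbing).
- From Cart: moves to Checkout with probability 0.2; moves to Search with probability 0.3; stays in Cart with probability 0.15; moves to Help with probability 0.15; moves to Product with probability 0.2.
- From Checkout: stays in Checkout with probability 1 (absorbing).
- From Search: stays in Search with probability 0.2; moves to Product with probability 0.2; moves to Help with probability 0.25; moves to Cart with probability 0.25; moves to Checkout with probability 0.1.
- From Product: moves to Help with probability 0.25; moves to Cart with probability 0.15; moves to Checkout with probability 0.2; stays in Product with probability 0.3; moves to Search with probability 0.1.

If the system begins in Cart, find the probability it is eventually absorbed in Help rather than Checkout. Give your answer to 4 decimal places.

Let h(s) be the probability of absorption at Help starting from transient state s. Then h(Help) = 1 and h(Checkout) = 0. By first-step analysis:
h(Cart) = 0.15·1 + 0.15·h(Cart) + 0.2·0 + 0.3·h(Search) + 0.2·h(Product)
h(Search) = 0.25·1 + 0.25·h(Cart) + 0.1·0 + 0.2·h(Search) + 0.2·h(Product)
h(Product) = 0.25·1 + 0.15·h(Cart) + 0.2·0 + 0.1·h(Search) + 0.3·h(Product)
Solving: h(Cart) = 0.5251, h(Search) = 0.6160, h(Product) = 0.5577.
Starting from Cart, the probability is 0.5251.

0.5251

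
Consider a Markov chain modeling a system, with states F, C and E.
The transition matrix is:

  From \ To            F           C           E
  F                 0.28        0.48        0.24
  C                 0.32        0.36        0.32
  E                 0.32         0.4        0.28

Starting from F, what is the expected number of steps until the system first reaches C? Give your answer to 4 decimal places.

2.1739

Let t(s) be the expected number of steps to first reach C from state s, with t(C) = 0. Conditioning on the first step:
t(F) = 1 + 0.28·t(F) + 0.24·t(E)
t(E) = 1 + 0.32·t(F) + 0.28·t(E)
Solving: t(F) = 2.1739, t(E) = 2.3551.
Expected steps from F to C: 2.1739.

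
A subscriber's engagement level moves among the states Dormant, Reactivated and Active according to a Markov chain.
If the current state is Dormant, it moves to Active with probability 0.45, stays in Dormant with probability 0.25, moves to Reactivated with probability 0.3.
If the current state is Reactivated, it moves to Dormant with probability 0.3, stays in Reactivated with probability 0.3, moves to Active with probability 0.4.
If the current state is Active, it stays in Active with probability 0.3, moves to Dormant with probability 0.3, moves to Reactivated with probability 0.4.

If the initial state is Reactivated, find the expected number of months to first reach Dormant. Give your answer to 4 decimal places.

3.3333

Let t(s) be the expected number of months to first reach Dormant from state s, with t(Dormant) = 0. Conditioning on the first month:
t(Reactivated) = 1 + 0.3·t(Reactivated) + 0.4·t(Active)
t(Active) = 1 + 0.4·t(Reactivated) + 0.3·t(Active)
Solving: t(Reactivated) = 3.3333, t(Active) = 3.3333.
Expected months from Reactivated to Dormant: 3.3333.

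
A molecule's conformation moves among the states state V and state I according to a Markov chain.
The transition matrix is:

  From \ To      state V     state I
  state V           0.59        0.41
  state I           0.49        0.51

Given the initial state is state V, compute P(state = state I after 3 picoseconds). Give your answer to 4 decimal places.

Propagate the distribution vector 3 picoseconds from state V.
After 0 picoseconds: (1.0000, 0.0000)
After 1 picosecond: (0.5900, 0.4100)
After 2 picoseconds: (0.5490, 0.4510)
After 3 picoseconds: (0.5449, 0.4551)
P(in state I after 3 picoseconds) = 0.4551

0.4551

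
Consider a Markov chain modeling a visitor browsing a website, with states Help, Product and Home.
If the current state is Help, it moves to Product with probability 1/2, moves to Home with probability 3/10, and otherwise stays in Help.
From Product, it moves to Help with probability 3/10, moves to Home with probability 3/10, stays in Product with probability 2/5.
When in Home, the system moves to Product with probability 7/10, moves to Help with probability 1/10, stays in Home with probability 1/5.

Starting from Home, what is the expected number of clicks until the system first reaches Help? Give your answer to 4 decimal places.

Let t(s) be the expected number of clicks to first reach Help from state s, with t(Help) = 0. Conditioning on the first click:
t(Product) = 1 + 0.4·t(Product) + 0.3·t(Home)
t(Home) = 1 + 0.7·t(Product) + 0.2·t(Home)
Solving: t(Product) = 4.0741, t(Home) = 4.8148.
Expected clicks from Home to Help: 4.8148.

4.8148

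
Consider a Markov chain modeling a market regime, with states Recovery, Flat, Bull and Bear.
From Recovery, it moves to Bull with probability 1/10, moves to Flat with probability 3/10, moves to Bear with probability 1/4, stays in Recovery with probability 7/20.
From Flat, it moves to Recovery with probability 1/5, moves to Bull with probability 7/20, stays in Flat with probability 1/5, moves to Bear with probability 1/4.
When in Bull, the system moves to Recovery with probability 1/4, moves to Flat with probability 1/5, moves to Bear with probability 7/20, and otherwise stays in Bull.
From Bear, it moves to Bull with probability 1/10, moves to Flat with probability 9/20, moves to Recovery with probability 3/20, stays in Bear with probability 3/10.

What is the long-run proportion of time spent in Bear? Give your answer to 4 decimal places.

Let the stationary distribution be π with π = πP and π_1 + π_2 + π_3 + π_4 = 1.
π_1 = 0.35·π_1 + 0.2·π_2 + 0.25·π_3 + 0.15·π_4
π_2 = 0.3·π_1 + 0.2·π_2 + 0.2·π_3 + 0.45·π_4
π_3 = 0.1·π_1 + 0.35·π_2 + 0.2·π_3 + 0.1·π_4
Solving with the normalization constraint gives π = (0.2300, 0.2939, 0.1927, 0.2834).
So the stationary probability of Bear is 0.2834.

0.2834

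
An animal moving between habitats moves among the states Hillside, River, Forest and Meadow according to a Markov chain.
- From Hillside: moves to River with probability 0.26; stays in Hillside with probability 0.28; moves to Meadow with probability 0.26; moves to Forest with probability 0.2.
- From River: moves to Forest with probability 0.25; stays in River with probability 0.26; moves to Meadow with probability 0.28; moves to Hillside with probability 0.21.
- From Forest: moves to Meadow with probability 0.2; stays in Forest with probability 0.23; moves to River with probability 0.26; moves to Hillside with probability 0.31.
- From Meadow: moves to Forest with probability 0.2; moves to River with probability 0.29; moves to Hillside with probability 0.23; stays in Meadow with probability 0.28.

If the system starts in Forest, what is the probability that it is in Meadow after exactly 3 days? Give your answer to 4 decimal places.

0.2572

Propagate the distribution vector 3 days from Forest.
After 0 days: (0.0000, 0.0000, 1.0000, 0.0000)
After 1 day: (0.3100, 0.2600, 0.2300, 0.2000)
After 2 days: (0.2587, 0.2660, 0.2199, 0.2554)
After 3 days: (0.2552, 0.2677, 0.2199, 0.2572)
P(in Meadow after 3 days) = 0.2572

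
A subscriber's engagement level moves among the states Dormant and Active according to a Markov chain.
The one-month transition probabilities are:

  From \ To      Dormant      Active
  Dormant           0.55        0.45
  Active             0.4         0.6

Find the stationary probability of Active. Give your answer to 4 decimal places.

0.5294

Let the stationary distribution be π with π = πP and π_1 + π_2 = 1.
π_1 = 0.55·π_1 + 0.4·π_2
Solving with the normalization constraint gives π = (0.4706, 0.5294).
So the stationary probability of Active is 0.5294.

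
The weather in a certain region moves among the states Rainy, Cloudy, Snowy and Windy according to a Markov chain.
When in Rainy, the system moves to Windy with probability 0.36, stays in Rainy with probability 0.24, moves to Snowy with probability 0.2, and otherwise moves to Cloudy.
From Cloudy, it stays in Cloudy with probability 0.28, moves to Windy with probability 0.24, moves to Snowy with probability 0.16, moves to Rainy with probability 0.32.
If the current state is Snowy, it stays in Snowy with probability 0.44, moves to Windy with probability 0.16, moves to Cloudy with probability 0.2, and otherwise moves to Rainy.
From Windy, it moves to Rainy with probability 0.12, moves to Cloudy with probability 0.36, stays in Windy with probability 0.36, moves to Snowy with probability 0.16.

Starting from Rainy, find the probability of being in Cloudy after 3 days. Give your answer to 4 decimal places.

0.2692

Propagate the distribution vector 3 days from Rainy.
After 0 days: (1.0000, 0.0000, 0.0000, 0.0000)
After 1 day: (0.2400, 0.2000, 0.2000, 0.3600)
After 2 days: (0.2048, 0.2736, 0.2256, 0.2960)
After 3 days: (0.2173, 0.2692, 0.2314, 0.2820)
P(in Cloudy after 3 days) = 0.2692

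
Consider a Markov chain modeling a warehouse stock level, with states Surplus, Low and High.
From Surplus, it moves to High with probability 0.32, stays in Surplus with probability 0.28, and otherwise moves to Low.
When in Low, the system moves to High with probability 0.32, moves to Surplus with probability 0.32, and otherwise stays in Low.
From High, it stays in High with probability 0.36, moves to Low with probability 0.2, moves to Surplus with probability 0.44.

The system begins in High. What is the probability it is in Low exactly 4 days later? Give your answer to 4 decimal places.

0.3205

Propagate the distribution vector 4 days from High.
After 0 days: (0.0000, 0.0000, 1.0000)
After 1 day: (0.4400, 0.2000, 0.3600)
After 2 days: (0.3456, 0.3200, 0.3344)
After 3 days: (0.3463, 0.3203, 0.3334)
After 4 days: (0.3462, 0.3205, 0.3333)
P(in Low after 4 days) = 0.3205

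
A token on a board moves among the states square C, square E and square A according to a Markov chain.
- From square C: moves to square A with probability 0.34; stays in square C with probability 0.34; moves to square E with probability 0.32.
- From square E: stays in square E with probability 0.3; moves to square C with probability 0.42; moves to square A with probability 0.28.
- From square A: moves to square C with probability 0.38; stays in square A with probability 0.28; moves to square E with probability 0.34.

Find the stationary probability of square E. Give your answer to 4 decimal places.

0.3197

Let the stationary distribution be π with π = πP and π_1 + π_2 + π_3 = 1.
π_1 = 0.34·π_1 + 0.42·π_2 + 0.38·π_3
π_2 = 0.32·π_1 + 0.3·π_2 + 0.34·π_3
Solving with the normalization constraint gives π = (0.3777, 0.3197, 0.3027).
So the stationary probability of square E is 0.3197.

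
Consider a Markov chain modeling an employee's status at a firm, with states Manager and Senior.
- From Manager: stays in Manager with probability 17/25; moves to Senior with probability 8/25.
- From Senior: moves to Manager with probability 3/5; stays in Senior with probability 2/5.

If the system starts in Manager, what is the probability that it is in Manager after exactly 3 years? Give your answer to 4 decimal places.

0.6524

Propagate the distribution vector 3 years from Manager.
After 0 years: (1.0000, 0.0000)
After 1 year: (0.6800, 0.3200)
After 2 years: (0.6544, 0.3456)
After 3 years: (0.6524, 0.3476)
P(in Manager after 3 years) = 0.6524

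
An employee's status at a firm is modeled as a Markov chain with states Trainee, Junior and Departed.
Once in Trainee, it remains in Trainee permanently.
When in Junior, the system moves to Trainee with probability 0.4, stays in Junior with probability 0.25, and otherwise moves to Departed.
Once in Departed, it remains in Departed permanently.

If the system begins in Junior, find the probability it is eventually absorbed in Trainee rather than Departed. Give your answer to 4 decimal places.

0.5333

Let h(s) be the probability of absorption at Trainee starting from transient state s. Then h(Trainee) = 1 and h(Departed) = 0. By first-step analysis:
h(Junior) = 0.4·1 + 0.25·h(Junior) + 0.35·0
Solving: h(Junior) = 0.5333.
Starting from Junior, the probability is 0.5333.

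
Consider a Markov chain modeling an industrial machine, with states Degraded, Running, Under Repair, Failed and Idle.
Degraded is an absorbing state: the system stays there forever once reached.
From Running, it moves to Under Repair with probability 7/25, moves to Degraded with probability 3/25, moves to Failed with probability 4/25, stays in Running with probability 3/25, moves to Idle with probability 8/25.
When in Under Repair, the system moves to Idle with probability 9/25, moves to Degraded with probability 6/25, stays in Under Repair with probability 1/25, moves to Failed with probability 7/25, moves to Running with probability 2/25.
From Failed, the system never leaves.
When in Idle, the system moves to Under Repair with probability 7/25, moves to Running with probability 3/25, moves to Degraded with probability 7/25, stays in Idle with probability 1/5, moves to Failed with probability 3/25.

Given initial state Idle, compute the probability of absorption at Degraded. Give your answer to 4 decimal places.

0.6119

Let h(s) be the probability of absorption at Degraded starting from transient state s. Then h(Degraded) = 1 and h(Failed) = 0. By first-step analysis:
h(Running) = 0.12·1 + 0.12·h(Running) + 0.28·h(Under Repair) + 0.16·0 + 0.32·h(Idle)
h(Under Repair) = 0.24·1 + 0.08·h(Running) + 0.04·h(Under Repair) + 0.28·0 + 0.36·h(Idle)
h(Idle) = 0.28·1 + 0.12·h(Running) + 0.28·h(Under Repair) + 0.12·0 + 0.2·h(Idle)
Solving: h(Running) = 0.5254, h(Under Repair) = 0.5233, h(Idle) = 0.6119.
Starting from Idle, the probability is 0.6119.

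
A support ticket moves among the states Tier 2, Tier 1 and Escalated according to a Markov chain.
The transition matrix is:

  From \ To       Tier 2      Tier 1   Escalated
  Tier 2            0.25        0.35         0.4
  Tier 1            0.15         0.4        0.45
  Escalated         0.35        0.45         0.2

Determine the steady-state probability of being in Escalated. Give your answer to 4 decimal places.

Let the stationary distribution be π with π = πP and π_1 + π_2 + π_3 = 1.
π_1 = 0.25·π_1 + 0.15·π_2 + 0.35·π_3
π_2 = 0.35·π_1 + 0.4·π_2 + 0.45·π_3
Solving with the normalization constraint gives π = (0.2445, 0.4053, 0.3502).
So the stationary probability of Escalated is 0.3502.

0.3502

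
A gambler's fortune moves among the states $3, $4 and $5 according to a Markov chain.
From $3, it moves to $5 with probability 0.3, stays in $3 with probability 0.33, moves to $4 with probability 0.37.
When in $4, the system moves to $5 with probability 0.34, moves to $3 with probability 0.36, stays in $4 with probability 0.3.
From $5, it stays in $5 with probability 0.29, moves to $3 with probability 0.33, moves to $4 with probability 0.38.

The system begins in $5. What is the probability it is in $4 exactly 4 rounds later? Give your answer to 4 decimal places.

Propagate the distribution vector 4 rounds from $5.
After 0 rounds: (0.0000, 0.0000, 1.0000)
After 1 round: (0.3300, 0.3800, 0.2900)
After 2 rounds: (0.3414, 0.3463, 0.3123)
After 3 rounds: (0.3404, 0.3489, 0.3107)
After 4 rounds: (0.3405, 0.3487, 0.3108)
P(in $4 after 4 rounds) = 0.3487

0.3487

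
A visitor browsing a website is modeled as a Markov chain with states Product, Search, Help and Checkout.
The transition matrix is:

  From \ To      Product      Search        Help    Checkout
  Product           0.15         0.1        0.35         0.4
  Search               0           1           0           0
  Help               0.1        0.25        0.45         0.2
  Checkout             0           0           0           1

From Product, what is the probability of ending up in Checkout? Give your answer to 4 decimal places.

0.6705

Let h(s) be the probability of absorption at Checkout starting from transient state s. Then h(Checkout) = 1 and h(Search) = 0. By first-step analysis:
h(Product) = 0.15·h(Product) + 0.1·0 + 0.35·h(Help) + 0.4·1
h(Help) = 0.1·h(Product) + 0.25·0 + 0.45·h(Help) + 0.2·1
Solving: h(Product) = 0.6705, h(Help) = 0.4855.
Starting from Product, the probability is 0.6705.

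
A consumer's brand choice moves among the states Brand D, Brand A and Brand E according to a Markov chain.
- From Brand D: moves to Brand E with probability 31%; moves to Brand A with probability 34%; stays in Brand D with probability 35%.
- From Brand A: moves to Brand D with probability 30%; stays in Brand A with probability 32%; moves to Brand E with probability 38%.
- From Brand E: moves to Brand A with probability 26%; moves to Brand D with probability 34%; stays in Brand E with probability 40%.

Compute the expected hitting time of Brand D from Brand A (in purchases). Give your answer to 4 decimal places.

Let t(s) be the expected number of purchases to first reach Brand D from state s, with t(Brand D) = 0. Conditioning on the first purchase:
t(Brand A) = 1 + 0.32·t(Brand A) + 0.38·t(Brand E)
t(Brand E) = 1 + 0.26·t(Brand A) + 0.4·t(Brand E)
Solving: t(Brand A) = 3.1695, t(Brand E) = 3.0401.
Expected purchases from Brand A to Brand D: 3.1695.

3.1695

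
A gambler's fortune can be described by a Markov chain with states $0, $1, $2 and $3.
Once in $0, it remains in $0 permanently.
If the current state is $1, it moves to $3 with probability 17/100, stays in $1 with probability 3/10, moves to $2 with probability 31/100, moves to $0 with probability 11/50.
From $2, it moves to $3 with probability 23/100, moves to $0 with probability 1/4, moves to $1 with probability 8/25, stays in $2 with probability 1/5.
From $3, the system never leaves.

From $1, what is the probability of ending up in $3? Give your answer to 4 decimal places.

0.4499

Let h(s) be the probability of absorption at $3 starting from transient state s. Then h($3) = 1 and h($0) = 0. By first-step analysis:
h($1) = 0.22·0 + 0.3·h($1) + 0.31·h($2) + 0.17·1
h($2) = 0.25·0 + 0.32·h($1) + 0.2·h($2) + 0.23·1
Solving: h($1) = 0.4499, h($2) = 0.4674.
Starting from $1, the probability is 0.4499.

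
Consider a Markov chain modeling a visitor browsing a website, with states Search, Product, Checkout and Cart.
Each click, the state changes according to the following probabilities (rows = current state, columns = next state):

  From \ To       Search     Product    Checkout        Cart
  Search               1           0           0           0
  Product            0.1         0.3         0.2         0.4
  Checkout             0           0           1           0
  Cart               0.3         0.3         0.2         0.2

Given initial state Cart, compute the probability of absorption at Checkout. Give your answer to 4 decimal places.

Let h(s) be the probability of absorption at Checkout starting from transient state s. Then h(Checkout) = 1 and h(Search) = 0. By first-step analysis:
h(Product) = 0.1·0 + 0.3·h(Product) + 0.2·1 + 0.4·h(Cart)
h(Cart) = 0.3·0 + 0.3·h(Product) + 0.2·1 + 0.2·h(Cart)
Solving: h(Product) = 0.5455, h(Cart) = 0.4545.
Starting from Cart, the probability is 0.4545.

0.4545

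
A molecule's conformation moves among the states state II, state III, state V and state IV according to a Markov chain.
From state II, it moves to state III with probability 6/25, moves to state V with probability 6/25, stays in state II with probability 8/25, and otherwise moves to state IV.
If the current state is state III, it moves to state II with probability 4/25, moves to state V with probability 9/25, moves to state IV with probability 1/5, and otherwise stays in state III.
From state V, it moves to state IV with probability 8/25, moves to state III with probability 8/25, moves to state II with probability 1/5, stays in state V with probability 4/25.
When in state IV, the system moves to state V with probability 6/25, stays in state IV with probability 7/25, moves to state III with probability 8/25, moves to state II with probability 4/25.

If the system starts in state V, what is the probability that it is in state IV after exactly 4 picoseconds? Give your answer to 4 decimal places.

Propagate the distribution vector 4 picoseconds from state V.
After 0 picoseconds: (0.0000, 0.0000, 1.0000, 0.0000)
After 1 picosecond: (0.2000, 0.3200, 0.1600, 0.3200)
After 2 picoseconds: (0.1984, 0.2912, 0.2656, 0.2448)
After 3 picoseconds: (0.2024, 0.2925, 0.2537, 0.2515)
After 4 picoseconds: (0.2025, 0.2921, 0.2548, 0.2506)
P(in state IV after 4 picoseconds) = 0.2506

0.2506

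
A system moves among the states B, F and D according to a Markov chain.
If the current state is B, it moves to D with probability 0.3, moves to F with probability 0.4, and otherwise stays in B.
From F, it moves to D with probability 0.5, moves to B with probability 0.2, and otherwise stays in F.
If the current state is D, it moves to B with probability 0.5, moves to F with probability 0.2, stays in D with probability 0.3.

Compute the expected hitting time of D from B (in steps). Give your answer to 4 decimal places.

Let t(s) be the expected number of steps to first reach D from state s, with t(D) = 0. Conditioning on the first step:
t(B) = 1 + 0.3·t(B) + 0.4·t(F)
t(F) = 1 + 0.2·t(B) + 0.3·t(F)
Solving: t(B) = 2.6829, t(F) = 2.1951.
Expected steps from B to D: 2.6829.

2.6829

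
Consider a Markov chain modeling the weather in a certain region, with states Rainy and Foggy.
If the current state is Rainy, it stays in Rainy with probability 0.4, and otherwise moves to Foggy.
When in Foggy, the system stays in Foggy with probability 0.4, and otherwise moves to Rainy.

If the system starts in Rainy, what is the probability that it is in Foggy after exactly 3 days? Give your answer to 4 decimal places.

0.5040

Propagate the distribution vector 3 days from Rainy.
After 0 days: (1.0000, 0.0000)
After 1 day: (0.4000, 0.6000)
After 2 days: (0.5200, 0.4800)
After 3 days: (0.4960, 0.5040)
P(in Foggy after 3 days) = 0.5040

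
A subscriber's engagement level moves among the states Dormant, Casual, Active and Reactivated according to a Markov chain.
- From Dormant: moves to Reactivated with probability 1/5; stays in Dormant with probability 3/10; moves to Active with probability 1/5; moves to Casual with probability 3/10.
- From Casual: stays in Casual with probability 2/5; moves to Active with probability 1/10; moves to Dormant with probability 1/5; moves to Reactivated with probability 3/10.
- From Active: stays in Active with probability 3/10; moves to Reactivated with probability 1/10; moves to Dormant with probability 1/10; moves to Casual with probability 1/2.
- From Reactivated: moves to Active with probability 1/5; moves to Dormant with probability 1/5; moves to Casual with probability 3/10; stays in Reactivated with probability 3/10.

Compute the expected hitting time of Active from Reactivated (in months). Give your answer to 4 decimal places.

6.0000

Let t(s) be the expected number of months to first reach Active from state s, with t(Active) = 0. Conditioning on the first month:
t(Dormant) = 1 + 0.3·t(Dormant) + 0.3·t(Casual) + 0.2·t(Reactivated)
t(Casual) = 1 + 0.2·t(Dormant) + 0.4·t(Casual) + 0.3·t(Reactivated)
t(Reactivated) = 1 + 0.2·t(Dormant) + 0.3·t(Casual) + 0.3·t(Reactivated)
Solving: t(Dormant) = 6.0000, t(Casual) = 6.6667, t(Reactivated) = 6.0000.
Expected months from Reactivated to Active: 6.0000.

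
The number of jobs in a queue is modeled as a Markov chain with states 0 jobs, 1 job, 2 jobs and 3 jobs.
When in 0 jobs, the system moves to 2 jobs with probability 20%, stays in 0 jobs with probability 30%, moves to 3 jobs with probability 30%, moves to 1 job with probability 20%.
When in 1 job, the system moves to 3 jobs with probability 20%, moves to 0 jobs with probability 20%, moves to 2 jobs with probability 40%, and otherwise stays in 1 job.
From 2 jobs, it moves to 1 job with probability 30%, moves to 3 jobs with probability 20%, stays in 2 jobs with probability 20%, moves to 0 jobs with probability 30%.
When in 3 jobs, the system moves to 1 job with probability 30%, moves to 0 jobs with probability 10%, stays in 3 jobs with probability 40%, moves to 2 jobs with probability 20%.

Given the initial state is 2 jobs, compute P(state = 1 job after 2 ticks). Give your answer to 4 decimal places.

0.2400

Propagate the distribution vector 2 ticks from 2 jobs.
After 0 ticks: (0.0000, 0.0000, 1.0000, 0.0000)
After 1 tick: (0.3000, 0.3000, 0.2000, 0.2000)
After 2 ticks: (0.2300, 0.2400, 0.2600, 0.2700)
P(in 1 job after 2 ticks) = 0.2400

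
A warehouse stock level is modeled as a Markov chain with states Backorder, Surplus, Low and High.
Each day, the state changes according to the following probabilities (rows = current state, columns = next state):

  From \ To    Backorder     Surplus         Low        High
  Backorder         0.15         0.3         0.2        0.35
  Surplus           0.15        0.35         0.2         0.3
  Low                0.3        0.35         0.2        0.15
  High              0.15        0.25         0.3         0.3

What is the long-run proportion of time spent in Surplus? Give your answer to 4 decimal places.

0.3133

Let the stationary distribution be π with π = πP and π_1 + π_2 + π_3 + π_4 = 1.
π_1 = 0.15·π_1 + 0.15·π_2 + 0.3·π_3 + 0.15·π_4
π_2 = 0.3·π_1 + 0.35·π_2 + 0.35·π_3 + 0.25·π_4
π_3 = 0.2·π_1 + 0.2·π_2 + 0.2·π_3 + 0.3·π_4
Solving with the normalization constraint gives π = (0.1841, 0.3133, 0.2275, 0.2751).
So the stationary probability of Surplus is 0.3133.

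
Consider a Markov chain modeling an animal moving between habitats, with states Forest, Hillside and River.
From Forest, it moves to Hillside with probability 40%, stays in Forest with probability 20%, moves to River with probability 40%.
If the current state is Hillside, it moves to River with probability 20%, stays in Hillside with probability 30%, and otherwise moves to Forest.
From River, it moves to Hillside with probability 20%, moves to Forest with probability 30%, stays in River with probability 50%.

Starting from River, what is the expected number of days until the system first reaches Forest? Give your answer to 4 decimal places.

2.9032

Let t(s) be the expected number of days to first reach Forest from state s, with t(Forest) = 0. Conditioning on the first day:
t(Hillside) = 1 + 0.3·t(Hillside) + 0.2·t(River)
t(River) = 1 + 0.2·t(Hillside) + 0.5·t(River)
Solving: t(Hillside) = 2.2581, t(River) = 2.9032.
Expected days from River to Forest: 2.9032.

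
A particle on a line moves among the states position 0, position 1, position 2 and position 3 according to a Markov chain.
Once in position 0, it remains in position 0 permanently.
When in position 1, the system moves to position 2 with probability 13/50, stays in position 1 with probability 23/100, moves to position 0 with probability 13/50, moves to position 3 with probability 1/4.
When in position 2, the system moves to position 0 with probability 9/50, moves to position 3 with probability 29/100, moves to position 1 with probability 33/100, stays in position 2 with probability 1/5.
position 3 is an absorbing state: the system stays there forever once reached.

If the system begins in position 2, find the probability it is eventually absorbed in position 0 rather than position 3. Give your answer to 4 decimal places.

0.4232

Let h(s) be the probability of absorption at position 0 starting from transient state s. Then h(position 0) = 1 and h(position 3) = 0. By first-step analysis:
h(position 1) = 0.26·1 + 0.23·h(position 1) + 0.26·h(position 2) + 0.25·0
h(position 2) = 0.18·1 + 0.33·h(position 1) + 0.2·h(position 2) + 0.29·0
Solving: h(position 1) = 0.4806, h(position 2) = 0.4232.
Starting from position 2, the probability is 0.4232.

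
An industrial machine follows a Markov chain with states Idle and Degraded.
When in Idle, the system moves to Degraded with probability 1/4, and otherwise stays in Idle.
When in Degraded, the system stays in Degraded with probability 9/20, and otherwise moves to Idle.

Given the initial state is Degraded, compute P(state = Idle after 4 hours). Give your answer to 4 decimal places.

Propagate the distribution vector 4 hours from Degraded.
After 0 hours: (0.0000, 1.0000)
After 1 hour: (0.5500, 0.4500)
After 2 hours: (0.6600, 0.3400)
After 3 hours: (0.6820, 0.3180)
After 4 hours: (0.6864, 0.3136)
P(in Idle after 4 hours) = 0.6864

0.6864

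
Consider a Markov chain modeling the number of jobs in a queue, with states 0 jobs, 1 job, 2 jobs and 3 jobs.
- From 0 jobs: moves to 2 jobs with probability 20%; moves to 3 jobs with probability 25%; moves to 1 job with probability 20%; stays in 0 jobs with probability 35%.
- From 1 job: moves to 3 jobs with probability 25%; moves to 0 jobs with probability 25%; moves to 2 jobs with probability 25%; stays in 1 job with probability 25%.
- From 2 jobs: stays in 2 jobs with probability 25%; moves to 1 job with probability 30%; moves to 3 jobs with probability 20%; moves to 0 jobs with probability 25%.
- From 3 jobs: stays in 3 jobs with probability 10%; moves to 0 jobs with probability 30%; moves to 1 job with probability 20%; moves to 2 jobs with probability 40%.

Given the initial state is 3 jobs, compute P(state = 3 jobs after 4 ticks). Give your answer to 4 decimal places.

Propagate the distribution vector 4 ticks from 3 jobs.
After 0 ticks: (0.0000, 0.0000, 0.0000, 1.0000)
After 1 tick: (0.3000, 0.2000, 0.4000, 0.1000)
After 2 ticks: (0.2850, 0.2500, 0.2500, 0.2150)
After 3 ticks: (0.2893, 0.2375, 0.2680, 0.2053)
After 4 ticks: (0.2892, 0.2387, 0.2663, 0.2058)
P(in 3 jobs after 4 ticks) = 0.2058

0.2058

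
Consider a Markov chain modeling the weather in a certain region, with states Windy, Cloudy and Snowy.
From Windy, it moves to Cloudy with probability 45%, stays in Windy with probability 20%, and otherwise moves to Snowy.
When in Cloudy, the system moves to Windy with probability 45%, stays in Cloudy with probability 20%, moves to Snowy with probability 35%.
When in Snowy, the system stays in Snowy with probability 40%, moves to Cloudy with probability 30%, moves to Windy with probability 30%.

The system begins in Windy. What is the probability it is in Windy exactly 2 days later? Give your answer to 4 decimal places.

Sum over the intermediate state after 1 day:
P = P(Windy→Windy)·P(Windy→Windy) + P(Windy→Cloudy)·P(Cloudy→Windy) + P(Windy→Snowy)·P(Snowy→Windy)
  = 0.2×0.2 + 0.45×0.45 + 0.35×0.3
  = 0.0400 + 0.2025 + 0.1050 = 0.3475

0.3475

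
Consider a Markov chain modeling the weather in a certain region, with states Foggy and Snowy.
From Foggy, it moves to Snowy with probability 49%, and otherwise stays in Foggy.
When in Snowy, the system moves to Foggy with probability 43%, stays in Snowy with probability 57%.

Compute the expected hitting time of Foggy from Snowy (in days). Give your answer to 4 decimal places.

Let t(s) be the expected number of days to first reach Foggy from state s, with t(Foggy) = 0. Conditioning on the first day:
t(Snowy) = 1 + 0.57·t(Snowy)
Solving: t(Snowy) = 2.3256.
Expected days from Snowy to Foggy: 2.3256.

2.3256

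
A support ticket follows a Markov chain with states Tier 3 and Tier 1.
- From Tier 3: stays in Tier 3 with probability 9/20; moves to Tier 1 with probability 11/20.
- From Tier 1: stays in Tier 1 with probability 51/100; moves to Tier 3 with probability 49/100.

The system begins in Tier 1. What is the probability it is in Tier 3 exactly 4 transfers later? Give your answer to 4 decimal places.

0.4712

Propagate the distribution vector 4 transfers from Tier 1.
After 0 transfers: (0.0000, 1.0000)
After 1 transfer: (0.4900, 0.5100)
After 2 transfers: (0.4704, 0.5296)
After 3 transfers: (0.4712, 0.5288)
After 4 transfers: (0.4712, 0.5288)
P(in Tier 3 after 4 transfers) = 0.4712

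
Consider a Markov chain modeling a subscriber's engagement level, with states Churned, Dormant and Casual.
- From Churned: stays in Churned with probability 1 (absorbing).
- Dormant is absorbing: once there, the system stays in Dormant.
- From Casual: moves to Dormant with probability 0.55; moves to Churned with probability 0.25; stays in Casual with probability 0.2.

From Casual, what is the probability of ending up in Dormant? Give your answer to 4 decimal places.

Let h(s) be the probability of absorption at Dormant starting from transient state s. Then h(Dormant) = 1 and h(Churned) = 0. By first-step analysis:
h(Casual) = 0.25·0 + 0.55·1 + 0.2·h(Casual)
Solving: h(Casual) = 0.6875.
Starting from Casual, the probability is 0.6875.

0.6875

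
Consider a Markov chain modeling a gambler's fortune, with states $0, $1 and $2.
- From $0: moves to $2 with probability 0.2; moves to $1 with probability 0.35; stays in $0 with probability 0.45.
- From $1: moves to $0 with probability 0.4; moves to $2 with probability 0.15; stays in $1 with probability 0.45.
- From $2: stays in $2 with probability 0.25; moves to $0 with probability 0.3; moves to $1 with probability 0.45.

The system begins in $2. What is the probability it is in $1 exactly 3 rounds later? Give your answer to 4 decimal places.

0.4110

Propagate the distribution vector 3 rounds from $2.
After 0 rounds: (0.0000, 0.0000, 1.0000)
After 1 round: (0.3000, 0.4500, 0.2500)
After 2 rounds: (0.3900, 0.4200, 0.1900)
After 3 rounds: (0.4005, 0.4110, 0.1885)
P(in $1 after 3 rounds) = 0.4110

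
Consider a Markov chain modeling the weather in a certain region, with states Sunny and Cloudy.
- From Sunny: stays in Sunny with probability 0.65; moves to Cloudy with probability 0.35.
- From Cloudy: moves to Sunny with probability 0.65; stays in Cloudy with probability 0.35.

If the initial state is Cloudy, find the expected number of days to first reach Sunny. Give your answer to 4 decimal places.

Let t(s) be the expected number of days to first reach Sunny from state s, with t(Sunny) = 0. Conditioning on the first day:
t(Cloudy) = 1 + 0.35·t(Cloudy)
Solving: t(Cloudy) = 1.5385.
Expected days from Cloudy to Sunny: 1.5385.

1.5385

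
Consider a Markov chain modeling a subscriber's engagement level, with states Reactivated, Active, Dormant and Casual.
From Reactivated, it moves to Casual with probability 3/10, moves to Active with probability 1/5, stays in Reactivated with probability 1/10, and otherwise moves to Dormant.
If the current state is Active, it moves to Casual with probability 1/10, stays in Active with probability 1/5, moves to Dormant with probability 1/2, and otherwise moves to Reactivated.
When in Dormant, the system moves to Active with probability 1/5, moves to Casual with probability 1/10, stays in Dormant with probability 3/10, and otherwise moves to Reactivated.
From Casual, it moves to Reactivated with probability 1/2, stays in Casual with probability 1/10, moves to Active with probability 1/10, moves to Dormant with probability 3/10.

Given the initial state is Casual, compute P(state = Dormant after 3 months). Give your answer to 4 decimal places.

0.3620

Propagate the distribution vector 3 months from Casual.
After 0 months: (0.0000, 0.0000, 0.0000, 1.0000)
After 1 month: (0.5000, 0.1000, 0.3000, 0.1000)
After 2 months: (0.2400, 0.1900, 0.3700, 0.2000)
After 3 months: (0.3100, 0.1800, 0.3620, 0.1480)
P(in Dormant after 3 months) = 0.3620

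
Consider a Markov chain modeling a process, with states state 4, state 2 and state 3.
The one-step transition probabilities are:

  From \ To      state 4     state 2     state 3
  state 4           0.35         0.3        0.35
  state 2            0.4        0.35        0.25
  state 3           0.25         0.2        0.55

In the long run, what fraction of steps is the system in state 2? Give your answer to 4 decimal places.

0.2733

Let the stationary distribution be π with π = πP and π_1 + π_2 + π_3 = 1.
π_1 = 0.35·π_1 + 0.4·π_2 + 0.25·π_3
π_2 = 0.3·π_1 + 0.35·π_2 + 0.2·π_3
Solving with the normalization constraint gives π = (0.3233, 0.2733, 0.4033).
So the stationary probability of state 2 is 0.2733.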